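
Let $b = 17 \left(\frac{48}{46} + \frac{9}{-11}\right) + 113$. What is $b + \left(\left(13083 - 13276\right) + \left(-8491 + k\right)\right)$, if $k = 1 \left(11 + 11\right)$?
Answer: $- \frac{2161928}{253} \approx -8545.2$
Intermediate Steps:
$k = 22$ ($k = 1 \cdot 22 = 22$)
$b = \frac{29558}{253}$ ($b = 17 \left(48 \cdot \frac{1}{46} + 9 \left(- \frac{1}{11}\right)\right) + 113 = 17 \left(\frac{24}{23} - \frac{9}{11}\right) + 113 = 17 \cdot \frac{57}{253} + 113 = \frac{969}{253} + 113 = \frac{29558}{253} \approx 116.83$)
$b + \left(\left(13083 - 13276\right) + \left(-8491 + k\right)\right) = \frac{29558}{253} + \left(\left(13083 - 13276\right) + \left(-8491 + 22\right)\right) = \frac{29558}{253} - 8662 = - \frac{2161928}{253}$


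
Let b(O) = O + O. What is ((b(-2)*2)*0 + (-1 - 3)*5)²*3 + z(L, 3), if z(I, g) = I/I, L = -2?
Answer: 1201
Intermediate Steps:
b(O) = 2*O
z(I, g) = 1
((b(-2)*2)*0 + (-1 - 3)*5)²*3 + z(L, 3) = (((2*(-2))*2)*0 + (-1 - 3)*5)²*3 + 1 = (-4*2*0 - 4*5)²*3 + 1 = (-8*0 - 20)²*3 + 1 = (0 - 20)²*3 + 1 = (-20)²*3 + 1 = 400*3 + 1 = 1200 + 1 = 1201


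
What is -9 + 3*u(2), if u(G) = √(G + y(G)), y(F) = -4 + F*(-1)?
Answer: -9 + 6*I ≈ -9.0 + 6.0*I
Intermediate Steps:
y(F) = -4 - F
u(G) = 2*I (u(G) = √(G + (-4 - G)) = √(-4) = 2*I)
-9 + 3*u(2) = -9 + 3*(2*I) = -9 + 6*I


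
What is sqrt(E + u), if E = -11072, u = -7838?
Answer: I*sqrt(18910) ≈ 137.51*I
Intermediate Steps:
sqrt(E + u) = sqrt(-11072 - 7838) = sqrt(-18910) = I*sqrt(18910)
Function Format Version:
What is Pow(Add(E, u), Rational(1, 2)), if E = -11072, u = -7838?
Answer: Mul(I, Pow(18910, Rational(1, 2))) ≈ Mul(137.51, I)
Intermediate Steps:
Pow(Add(E, u), Rational(1, 2)) = Pow(Add(-11072, -7838), Rational(1, 2)) = Pow(-18910, Rational(1, 2)) = Mul(I, Pow(18910, Rational(1, 2)))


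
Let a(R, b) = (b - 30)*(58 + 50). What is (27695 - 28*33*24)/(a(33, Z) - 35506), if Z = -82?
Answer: -5519/47602 ≈ -0.11594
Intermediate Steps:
a(R, b) = -3240 + 108*b (a(R, b) = (-30 + b)*108 = -3240 + 108*b)
(27695 - 28*33*24)/(a(33, Z) - 35506) = (27695 - 28*33*24)/((-3240 + 108*(-82)) - 35506) = (27695 - 924*24)/((-3240 - 8856) - 35506) = (27695 - 22176)/(-12096 - 35506) = 5519/(-47602) = 5519*(-1/47602) = -5519/47602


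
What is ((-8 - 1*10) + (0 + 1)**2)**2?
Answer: 289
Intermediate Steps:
((-8 - 1*10) + (0 + 1)**2)**2 = ((-8 - 10) + 1**2)**2 = (-18 + 1)**2 = (-17)**2 = 289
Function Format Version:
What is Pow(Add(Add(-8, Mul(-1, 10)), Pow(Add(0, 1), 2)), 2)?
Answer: 289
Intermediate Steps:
Pow(Add(Add(-8, Mul(-1, 10)), Pow(Add(0, 1), 2)), 2) = Pow(Add(Add(-8, -10), Pow(1, 2)), 2) = Pow(Add(-18, 1), 2) = Pow(-17, 2) = 289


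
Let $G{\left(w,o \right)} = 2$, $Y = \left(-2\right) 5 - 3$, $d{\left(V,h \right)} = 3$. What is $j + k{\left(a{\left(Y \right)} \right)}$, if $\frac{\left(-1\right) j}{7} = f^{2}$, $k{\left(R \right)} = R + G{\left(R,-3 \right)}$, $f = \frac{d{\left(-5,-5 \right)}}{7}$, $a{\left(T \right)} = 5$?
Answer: $\frac{40}{7} \approx 5.7143$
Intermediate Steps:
$Y = -13$ ($Y = -10 - 3 = -13$)
$f = \frac{3}{7} \approx 0.42857$
$k{\left(R \right)} = 2 + R$ ($k{\left(R \right)} = R + 2 = 2 + R$)
$j = - \frac{9}{7}$ ($j = - 7 \left(\frac{3}{7}\right)^{2} = \left(-7\right) \frac{9}{49} = - \frac{9}{7} \approx -1.2857$)
$j + k{\left(a{\left(Y \right)} \right)} = - \frac{9}{7} + \left(2 + 5\right) = - \frac{9}{7} + 7 = \frac{40}{7}$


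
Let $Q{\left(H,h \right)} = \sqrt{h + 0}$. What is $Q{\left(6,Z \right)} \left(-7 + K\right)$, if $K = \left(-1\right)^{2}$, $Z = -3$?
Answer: $- 6 i \sqrt{3} \approx - 10.392 i$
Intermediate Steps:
$Q{\left(H,h \right)} = \sqrt{h}$
$K = 1$
$Q{\left(6,Z \right)} \left(-7 + K\right) = \sqrt{-3} \left(-7 + 1\right) = i \sqrt{3} \left(-6\right) = - 6 i \sqrt{3}$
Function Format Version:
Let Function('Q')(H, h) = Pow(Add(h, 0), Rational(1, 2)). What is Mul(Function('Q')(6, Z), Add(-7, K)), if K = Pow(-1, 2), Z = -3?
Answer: Mul(-6, I, Pow(3, Rational(1, 2))) ≈ Mul(-10.392, I)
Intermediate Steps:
Function('Q')(H, h) = Pow(h, Rational(1, 2))
K = 1
Mul(Function('Q')(6, Z), Add(-7, K)) = Mul(Pow(-3, Rational(1, 2)), Add(-7, 1)) = Mul(Mul(I, Pow(3, Rational(1, 2))), -6) = Mul(-6, I, Pow(3, Rational(1, 2)))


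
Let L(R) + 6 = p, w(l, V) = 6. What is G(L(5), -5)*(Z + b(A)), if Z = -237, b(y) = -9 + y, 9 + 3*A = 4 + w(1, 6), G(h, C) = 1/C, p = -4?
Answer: 737/15 ≈ 49.133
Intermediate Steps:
L(R) = -10 (L(R) = -6 - 4 = -10)
A = ⅓ (A = -3 + (4 + 6)/3 = -3 + (⅓)*10 = -3 + 10/3 = ⅓ ≈ 0.33333)
G(L(5), -5)*(Z + b(A)) = (-237 + (-9 + ⅓))/(-5) = -(-237 - 26/3)/5 = -⅕*(-737/3) = 737/15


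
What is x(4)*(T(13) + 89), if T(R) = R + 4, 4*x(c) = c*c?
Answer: 424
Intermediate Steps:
x(c) = c**2/4 (x(c) = (c*c)/4 = c**2/4)
T(R) = 4 + R
x(4)*(T(13) + 89) = ((1/4)*4**2)*((4 + 13) + 89) = ((1/4)*16)*(17 + 89) = 4*106 = 424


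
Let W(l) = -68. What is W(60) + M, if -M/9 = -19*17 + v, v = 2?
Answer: 2821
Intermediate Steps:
M = 2889 (M = -9*(-19*17 + 2) = -9*(-323 + 2) = -9*(-321) = 2889)
W(60) + M = -68 + 2889 = 2821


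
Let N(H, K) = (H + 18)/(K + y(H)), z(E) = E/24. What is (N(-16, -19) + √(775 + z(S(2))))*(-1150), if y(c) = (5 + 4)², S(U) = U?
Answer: -1150/31 - 575*√27903/3 ≈ -32053.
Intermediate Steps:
y(c) = 81 (y(c) = 9² = 81)
z(E) = E/24 (z(E) = E*(1/24) = E/24)
N(H, K) = (18 + H)/(81 + K) (N(H, K) = (H + 18)/(K + 81) = (18 + H)/(81 + K))
(N(-16, -19) + √(775 + z(S(2))))*(-1150) = ((18 - 16)/(81 - 19) + √(775 + (1/24)*2))*(-1150) = (2/62 + √(775 + 1/12))*(-1150) = ((1/62)*2 + √(9301/12))*(-1150) = (1/31 + √27903/6)*(-1150) = -1150/31 - 575*√27903/3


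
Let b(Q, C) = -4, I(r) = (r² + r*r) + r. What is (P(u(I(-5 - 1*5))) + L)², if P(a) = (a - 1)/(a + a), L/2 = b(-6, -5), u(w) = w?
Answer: 8128201/144400 ≈ 56.289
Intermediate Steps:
I(r) = r + 2*r² (I(r) = (r² + r²) + r = 2*r² + r = r + 2*r²)
L = -8 (L = 2*(-4) = -8)
P(a) = (-1 + a)/(2*a) (P(a) = (-1 + a)/((2*a)) = (-1 + a)*(1/(2*a)) = (-1 + a)/(2*a))
(P(u(I(-5 - 1*5))) + L)² = ((-1 + (-5 - 1*5)*(1 + 2*(-5 - 1*5)))/(2*(((-5 - 1*5)*(1 + 2*(-5 - 1*5))))) - 8)² = ((-1 + (-5 - 5)*(1 + 2*(-5 - 5)))/(2*(((-5 - 5)*(1 + 2*(-5 - 5))))) - 8)² = ((-1 - 10*(1 + 2*(-10)))/(2*((-10*(1 + 2*(-10))))) - 8)² = ((-1 - 10*(1 - 20))/(2*((-10*(1 - 20)))) - 8)² = ((-1 - 10*(-19))/(2*((-10*(-19)))) - 8)² = ((½)*(-1 + 190)/190 - 8)² = ((½)*(1/190)*189 - 8)² = (189/380 - 8)² = (-2851/380)² = 8128201/144400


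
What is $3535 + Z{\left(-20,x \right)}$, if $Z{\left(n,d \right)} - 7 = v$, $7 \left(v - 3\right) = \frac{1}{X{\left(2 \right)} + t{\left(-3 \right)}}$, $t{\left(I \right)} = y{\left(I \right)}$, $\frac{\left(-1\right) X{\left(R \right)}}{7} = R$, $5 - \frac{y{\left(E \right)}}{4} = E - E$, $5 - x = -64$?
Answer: $\frac{148891}{42} \approx 3545.0$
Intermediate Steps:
$x = 69$ ($x = 5 - -64 = 5 + 64 = 69$)
$y{\left(E \right)} = 20$ ($y{\left(E \right)} = 20 - 4 \left(E - E\right) = 20 - 0 = 20 + 0 = 20$)
$X{\left(R \right)} = - 7 R$
$t{\left(I \right)} = 20$
$v = \frac{127}{42}$ ($v = 3 + \frac{1}{7 \left(\left(-7\right) 2 + 20\right)} = 3 + \frac{1}{7 \left(-14 + 20\right)} = 3 + \frac{1}{7 \cdot 6} = 3 + \frac{1}{7} \cdot \frac{1}{6} = 3 + \frac{1}{42} = \frac{127}{42} \approx 3.0238$)
$Z{\left(n,d \right)} = \frac{421}{42}$ ($Z{\left(n,d \right)} = 7 + \frac{127}{42} = \frac{421}{42}$)
$3535 + Z{\left(-20,x \right)} = 3535 + \frac{421}{42} = \frac{148891}{42}$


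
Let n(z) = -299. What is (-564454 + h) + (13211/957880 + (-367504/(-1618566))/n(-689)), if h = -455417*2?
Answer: -31086142415897175823/21071236728360 ≈ -1.4753e+6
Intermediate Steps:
h = -910834
(-564454 + h) + (13211/957880 + (-367504/(-1618566))/n(-689)) = (-564454 - 910834) + (13211/957880 - 367504/(-1618566)/(-299)) = -1475288 + (13211*(1/957880) - 367504*(-1/1618566)*(-1/299)) = -1475288 + (1201/87080 + (183752/809283)*(-1/299)) = -1475288 + (1201/87080 - 183752/241975617) = -1475288 + 274611591857/21071236728360 = -31086142415897175823/21071236728360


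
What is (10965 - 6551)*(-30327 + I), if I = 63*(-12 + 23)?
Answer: -130804476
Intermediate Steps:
I = 693 (I = 63*11 = 693)
(10965 - 6551)*(-30327 + I) = (10965 - 6551)*(-30327 + 693) = 4414*(-29634) = -130804476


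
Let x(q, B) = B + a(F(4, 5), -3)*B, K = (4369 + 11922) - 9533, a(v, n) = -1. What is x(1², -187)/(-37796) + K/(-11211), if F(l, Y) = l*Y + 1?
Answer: -6758/11211 ≈ -0.60280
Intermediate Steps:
F(l, Y) = 1 + Y*l (F(l, Y) = Y*l + 1 = 1 + Y*l)
K = 6758 (K = 16291 - 9533 = 6758)
x(q, B) = 0 (x(q, B) = B - B = 0)
x(1², -187)/(-37796) + K/(-11211) = 0/(-37796) + 6758/(-11211) = 0*(-1/37796) + 6758*(-1/11211) = 0 - 6758/11211 = -6758/11211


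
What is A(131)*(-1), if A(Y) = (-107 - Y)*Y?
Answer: 31178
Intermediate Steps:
A(Y) = Y*(-107 - Y)
A(131)*(-1) = -1*131*(107 + 131)*(-1) = -1*131*238*(-1) = -31178*(-1) = 31178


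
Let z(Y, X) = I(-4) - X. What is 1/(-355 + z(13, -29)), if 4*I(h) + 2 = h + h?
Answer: -2/657 ≈ -0.0030441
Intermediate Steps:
I(h) = -1/2 + h/2 (I(h) = -1/2 + (h + h)/4 = -1/2 + (2*h)/4 = -1/2 + h/2)
z(Y, X) = -5/2 - X (z(Y, X) = (-1/2 + (1/2)*(-4)) - X = (-1/2 - 2) - X = -5/2 - X)
1/(-355 + z(13, -29)) = 1/(-355 + (-5/2 - 1*(-29))) = 1/(-355 + (-5/2 + 29)) = 1/(-355 + 53/2) = 1/(-657/2) = -2/657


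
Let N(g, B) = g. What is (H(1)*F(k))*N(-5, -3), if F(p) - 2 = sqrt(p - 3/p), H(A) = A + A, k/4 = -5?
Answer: -20 - I*sqrt(1985) ≈ -20.0 - 44.553*I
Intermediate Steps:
k = -20 (k = 4*(-5) = -20)
H(A) = 2*A
F(p) = 2 + sqrt(p - 3/p)
(H(1)*F(k))*N(-5, -3) = ((2*1)*(2 + sqrt(-20 - 3/(-20))))*(-5) = (2*(2 + sqrt(-20 - 3*(-1/20))))*(-5) = (2*(2 + sqrt(-20 + 3/20)))*(-5) = (2*(2 + sqrt(-397/20)))*(-5) = (2*(2 + I*sqrt(1985)/10))*(-5) = (4 + I*sqrt(1985)/5)*(-5) = -20 - I*sqrt(1985)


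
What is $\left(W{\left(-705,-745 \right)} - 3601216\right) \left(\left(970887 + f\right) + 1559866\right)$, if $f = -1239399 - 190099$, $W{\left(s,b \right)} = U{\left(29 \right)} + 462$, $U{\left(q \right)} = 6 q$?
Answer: $-3965156727900$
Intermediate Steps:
$W{\left(s,b \right)} = 636$ ($W{\left(s,b \right)} = 6 \cdot 29 + 462 = 174 + 462 = 636$)
$f = -1429498$
$\left(W{\left(-705,-745 \right)} - 3601216\right) \left(\left(970887 + f\right) + 1559866\right) = \left(636 - 3601216\right) \left(\left(970887 - 1429498\right) + 1559866\right) = - 3600580 \left(-458611 + 1559866\right) = \left(-3600580\right) 1101255 = -3965156727900$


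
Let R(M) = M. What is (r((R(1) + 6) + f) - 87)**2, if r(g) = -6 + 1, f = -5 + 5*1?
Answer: 8464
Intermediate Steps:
f = 0 (f = -5 + 5 = 0)
r(g) = -5
(r((R(1) + 6) + f) - 87)**2 = (-5 - 87)**2 = (-92)**2 = 8464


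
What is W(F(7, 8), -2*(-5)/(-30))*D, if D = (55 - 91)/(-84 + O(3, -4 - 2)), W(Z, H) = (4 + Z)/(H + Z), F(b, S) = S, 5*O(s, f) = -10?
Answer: 648/989 ≈ 0.65521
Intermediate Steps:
O(s, f) = -2 (O(s, f) = (1/5)*(-10) = -2)
W(Z, H) = (4 + Z)/(H + Z)
D = 18/43 (D = (55 - 91)/(-84 - 2) = -36/(-86) = -36*(-1/86) = 18/43 ≈ 0.41860)
W(F(7, 8), -2*(-5)/(-30))*D = ((4 + 8)/(-2*(-5)/(-30) + 8))*(18/43) = (12/(10*(-1/30) + 8))*(18/43) = (12/(-1/3 + 8))*(18/43) = (12/(23/3))*(18/43) = ((3/23)*12)*(18/43) = (36/23)*(18/43) = 648/989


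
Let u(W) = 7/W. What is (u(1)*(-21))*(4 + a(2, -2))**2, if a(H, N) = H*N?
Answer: 0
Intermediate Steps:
(u(1)*(-21))*(4 + a(2, -2))**2 = ((7/1)*(-21))*(4 + 2*(-2))**2 = ((7*1)*(-21))*(4 - 4)**2 = (7*(-21))*0**2 = -147*0 = 0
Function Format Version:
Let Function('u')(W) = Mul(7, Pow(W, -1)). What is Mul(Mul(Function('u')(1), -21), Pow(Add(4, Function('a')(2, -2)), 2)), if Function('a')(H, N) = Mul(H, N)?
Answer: 0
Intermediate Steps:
Mul(Mul(Function('u')(1), -21), Pow(Add(4, Function('a')(2, -2)), 2)) = Mul(Mul(Mul(7, Pow(1, -1)), -21), Pow(Add(4, Mul(2, -2)), 2)) = Mul(Mul(Mul(7, 1), -21), Pow(Add(4, -4), 2)) = Mul(Mul(7, -21), Pow(0, 2)) = Mul(-147, 0) = 0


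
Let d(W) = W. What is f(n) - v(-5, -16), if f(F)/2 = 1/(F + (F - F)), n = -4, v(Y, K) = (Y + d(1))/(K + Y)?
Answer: -29/42 ≈ -0.69048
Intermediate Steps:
v(Y, K) = (1 + Y)/(K + Y) (v(Y, K) = (Y + 1)/(K + Y) = (1 + Y)/(K + Y))
f(F) = 2/F (f(F) = 2/(F + (F - F)) = 2/(F + 0) = 2/F)
f(n) - v(-5, -16) = 2/(-4) - (1 - 5)/(-16 - 5) = 2*(-¼) - (-4)/(-21) = -½ - (-1)*(-4)/21 = -½ - 1*4/21 = -½ - 4/21 = -29/42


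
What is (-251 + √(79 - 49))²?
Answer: (251 - √30)² ≈ 60281.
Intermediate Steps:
(-251 + √(79 - 49))² = (-251 + √30)²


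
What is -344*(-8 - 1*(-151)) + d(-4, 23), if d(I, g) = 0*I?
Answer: -49192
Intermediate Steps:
d(I, g) = 0
-344*(-8 - 1*(-151)) + d(-4, 23) = -344*(-8 - 1*(-151)) + 0 = -344*(-8 + 151) + 0 = -344*143 + 0 = -49192 + 0 = -49192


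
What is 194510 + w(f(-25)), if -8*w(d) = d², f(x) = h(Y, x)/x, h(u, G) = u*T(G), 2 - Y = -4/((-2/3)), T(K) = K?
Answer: 194508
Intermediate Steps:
Y = -4 (Y = 2 - (-4)/((-2/3)) = 2 - (-4)/((-2*⅓)) = 2 - (-4)/(-⅔) = 2 - (-4)*(-3)/2 = 2 - 1*6 = 2 - 6 = -4)
h(u, G) = G*u (h(u, G) = u*G = G*u)
f(x) = -4 (f(x) = (x*(-4))/x = (-4*x)/x = -4)
w(d) = -d²/8
194510 + w(f(-25)) = 194510 - ⅛*(-4)² = 194510 - ⅛*16 = 194510 - 2 = 194508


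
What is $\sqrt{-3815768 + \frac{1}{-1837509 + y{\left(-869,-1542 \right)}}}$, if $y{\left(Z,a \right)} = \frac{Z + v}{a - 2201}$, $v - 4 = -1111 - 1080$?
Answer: $\frac{i \sqrt{180501235817530155380371981}}{6877793131} \approx 1953.4 i$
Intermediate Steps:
$v = -2187$ ($v = 4 - 2191 = -2187$)
$y{\left(Z,a \right)} = \frac{-2187 + Z}{-2201 + a}$ ($y{\left(Z,a \right)} = \frac{Z - 2187}{a - 2201} = \frac{-2187 + Z}{-2201 + a}$)
$\sqrt{-3815768 + \frac{1}{-1837509 + y{\left(-869,-1542 \right)}}} = \sqrt{-3815768 + \frac{1}{-1837509 + \frac{-2187 - 869}{-2201 - 1542}}} = \sqrt{-3815768 + \frac{1}{-1837509 + \frac{1}{-3743} \left(-3056\right)}} = \sqrt{-3815768 + \frac{1}{-1837509 - - \frac{3056}{3743}}} = \sqrt{-3815768 + \frac{1}{-1837509 + \frac{3056}{3743}}} = \sqrt{-3815768 + \frac{1}{- \frac{6877793131}{3743}}} = \sqrt{-3815768 - \frac{3743}{6877793131}} = \sqrt{- \frac{26244062939893351}{6877793131}} = \frac{i \sqrt{180501235817530155380371981}}{6877793131}$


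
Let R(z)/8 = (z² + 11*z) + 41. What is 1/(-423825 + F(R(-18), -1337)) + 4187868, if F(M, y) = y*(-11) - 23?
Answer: 1713428501387/409141 ≈ 4.1879e+6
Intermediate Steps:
R(z) = 328 + 8*z² + 88*z (R(z) = 8*((z² + 11*z) + 41) = 8*(41 + z² + 11*z) = 328 + 8*z² + 88*z)
F(M, y) = -23 - 11*y (F(M, y) = -11*y - 23 = -23 - 11*y)
1/(-423825 + F(R(-18), -1337)) + 4187868 = 1/(-423825 + (-23 - 11*(-1337))) + 4187868 = 1/(-423825 + (-23 + 14707)) + 4187868 = 1/(-423825 + 14684) + 4187868 = 1/(-409141) + 4187868 = -1/409141 + 4187868 = 1713428501387/409141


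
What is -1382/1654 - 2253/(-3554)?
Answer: -592583/2939158 ≈ -0.20162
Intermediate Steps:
-1382/1654 - 2253/(-3554) = -1382*1/1654 - 2253*(-1/3554) = -691/827 + 2253/3554 = -592583/2939158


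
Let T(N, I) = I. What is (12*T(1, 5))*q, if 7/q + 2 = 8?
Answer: 70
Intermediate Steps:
q = 7/6 (q = 7/(-2 + 8) = 7/6 ≈ 1.1667)
(12*T(1, 5))*q = (12*5)*(7/6) = 60*(7/6) = 70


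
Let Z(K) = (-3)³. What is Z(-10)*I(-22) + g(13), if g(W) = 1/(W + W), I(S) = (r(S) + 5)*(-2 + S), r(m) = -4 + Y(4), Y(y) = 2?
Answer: 50545/26 ≈ 1944.0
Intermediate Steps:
r(m) = -2 (r(m) = -4 + 2 = -2)
Z(K) = -27
I(S) = -6 + 3*S (I(S) = (-2 + 5)*(-2 + S) = 3*(-2 + S) = -6 + 3*S)
g(W) = 1/(2*W)
Z(-10)*I(-22) + g(13) = -27*(-6 + 3*(-22)) + (½)/13 = -27*(-6 - 66) + (½)*(1/13) = -27*(-72) + 1/26 = 1944 + 1/26 = 50545/26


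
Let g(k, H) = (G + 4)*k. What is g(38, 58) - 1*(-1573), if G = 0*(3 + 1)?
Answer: 1725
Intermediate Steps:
G = 0 (G = 0*4 = 0)
g(k, H) = 4*k (g(k, H) = (0 + 4)*k = 4*k)
g(38, 58) - 1*(-1573) = 4*38 - 1*(-1573) = 152 + 1573 = 1725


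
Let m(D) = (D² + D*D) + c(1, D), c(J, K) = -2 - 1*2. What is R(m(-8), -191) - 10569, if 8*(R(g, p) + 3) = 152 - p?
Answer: -84233/8 ≈ -10529.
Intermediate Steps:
c(J, K) = -4 (c(J, K) = -2 - 2 = -4)
m(D) = -4 + 2*D² (m(D) = (D² + D*D) - 4 = (D² + D²) - 4 = 2*D² - 4 = -4 + 2*D²)
R(g, p) = 16 - p/8 (R(g, p) = -3 + (152 - p)/8 = -3 + (19 - p/8) = 16 - p/8)
R(m(-8), -191) - 10569 = (16 - ⅛*(-191)) - 10569 = (16 + 191/8) - 10569 = 319/8 - 10569 = -84233/8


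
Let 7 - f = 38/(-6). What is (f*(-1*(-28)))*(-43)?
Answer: -48160/3 ≈ -16053.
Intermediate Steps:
f = 40/3 (f = 7 - 38/(-6) = 7 - 38*(-1)/6 = 7 - 1*(-19/3) = 7 + 19/3 = 40/3 ≈ 13.333)
(f*(-1*(-28)))*(-43) = (40*(-1*(-28))/3)*(-43) = ((40/3)*28)*(-43) = (1120/3)*(-43) = -48160/3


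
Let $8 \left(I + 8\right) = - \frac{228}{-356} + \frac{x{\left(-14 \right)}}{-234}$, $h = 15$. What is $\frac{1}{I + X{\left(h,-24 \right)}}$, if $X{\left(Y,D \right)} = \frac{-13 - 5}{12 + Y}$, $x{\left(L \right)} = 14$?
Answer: $- \frac{41652}{357961} \approx -0.11636$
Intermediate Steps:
$X{\left(Y,D \right)} = - \frac{18}{12 + Y}$
$I = - \frac{330193}{41652}$ ($I = -8 + \frac{- \frac{228}{-356} + \frac{14}{-234}}{8} = -8 + \frac{\left(-228\right) \left(- \frac{1}{356}\right) + 14 \left(- \frac{1}{234}\right)}{8} = -8 + \frac{\frac{57}{89} - \frac{7}{117}}{8} = -8 + \frac{1}{8} \cdot \frac{6046}{10413} = -8 + \frac{3023}{41652} = - \frac{330193}{41652} \approx -7.9274$)
$\frac{1}{I + X{\left(h,-24 \right)}} = \frac{1}{- \frac{330193}{41652} - \frac{18}{12 + 15}} = \frac{1}{- \frac{330193}{41652} - \frac{18}{27}} = \frac{1}{- \frac{330193}{41652} - \frac{2}{3}} = \frac{1}{- \frac{357961}{41652}} = - \frac{41652}{357961}$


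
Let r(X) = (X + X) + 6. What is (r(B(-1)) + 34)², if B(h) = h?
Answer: 1444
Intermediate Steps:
r(X) = 6 + 2*X (r(X) = 2*X + 6 = 6 + 2*X)
(r(B(-1)) + 34)² = ((6 + 2*(-1)) + 34)² = ((6 - 2) + 34)² = (4 + 34)² = 38² = 1444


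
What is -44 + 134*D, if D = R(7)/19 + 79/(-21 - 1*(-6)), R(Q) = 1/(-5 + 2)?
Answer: -71448/95 ≈ -752.08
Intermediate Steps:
R(Q) = -⅓ (R(Q) = 1/(-3) = -⅓)
D = -502/95 (D = -⅓/19 + 79/(-21 - 1*(-6)) = -⅓*1/19 + 79/(-21 + 6) = -1/57 + 79/(-15) = -1/57 + 79*(-1/15) = -1/57 - 79/15 = -502/95 ≈ -5.2842)
-44 + 134*D = -44 + 134*(-502/95) = -44 - 67268/95 = -71448/95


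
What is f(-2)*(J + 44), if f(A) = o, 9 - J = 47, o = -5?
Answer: -30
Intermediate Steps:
J = -38 (J = 9 - 1*47 = 9 - 47 = -38)
f(A) = -5
f(-2)*(J + 44) = -5*(-38 + 44) = -5*6 = -30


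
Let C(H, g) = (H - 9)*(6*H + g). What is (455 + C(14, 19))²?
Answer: 940900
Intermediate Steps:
C(H, g) = (-9 + H)*(g + 6*H)
(455 + C(14, 19))² = (455 + (-54*14 - 9*19 + 6*14² + 14*19))² = (455 + (-756 - 171 + 6*196 + 266))² = (455 + (-756 - 171 + 1176 + 266))² = (455 + 515)² = 970² = 940900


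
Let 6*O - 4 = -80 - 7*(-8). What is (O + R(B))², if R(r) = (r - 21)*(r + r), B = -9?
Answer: 2592100/9 ≈ 2.8801e+5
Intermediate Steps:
O = -10/3 (O = ⅔ + (-80 - 7*(-8))/6 = ⅔ + (-80 - 1*(-56))/6 = ⅔ + (-80 + 56)/6 = ⅔ + (⅙)*(-24) = ⅔ - 4 = -10/3 ≈ -3.3333)
R(r) = 2*r*(-21 + r) (R(r) = (-21 + r)*(2*r) = 2*r*(-21 + r))
(O + R(B))² = (-10/3 + 2*(-9)*(-21 - 9))² = (-10/3 + 2*(-9)*(-30))² = (-10/3 + 540)² = (1610/3)² = 2592100/9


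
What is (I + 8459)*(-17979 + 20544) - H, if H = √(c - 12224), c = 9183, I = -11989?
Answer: -9054450 - I*√3041 ≈ -9.0544e+6 - 55.145*I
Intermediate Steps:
H = I*√3041 (H = √(9183 - 12224) = √(-3041) = I*√3041 ≈ 55.145*I)
(I + 8459)*(-17979 + 20544) - H = (-11989 + 8459)*(-17979 + 20544) - I*√3041 = -3530*2565 - I*√3041 = -9054450 - I*√3041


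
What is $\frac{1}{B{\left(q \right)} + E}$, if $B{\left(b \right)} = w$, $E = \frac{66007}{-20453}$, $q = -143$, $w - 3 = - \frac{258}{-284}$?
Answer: $\frac{2904326}{1978421} \approx 1.468$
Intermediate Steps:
$w = \frac{555}{142}$ ($w = 3 - \frac{258}{-284} = 3 - - \frac{129}{142} = 3 + \frac{129}{142} = \frac{555}{142} \approx 3.9085$)
$E = - \frac{66007}{20453}$ ($E = 66007 \left(- \frac{1}{20453}\right) = - \frac{66007}{20453} \approx -3.2273$)
$B{\left(b \right)} = \frac{555}{142}$
$\frac{1}{B{\left(q \right)} + E} = \frac{1}{\frac{555}{142} - \frac{66007}{20453}} = \frac{1}{\frac{1978421}{2904326}} = \frac{2904326}{1978421}$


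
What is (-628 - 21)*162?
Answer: -105138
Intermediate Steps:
(-628 - 21)*162 = -649*162 = -105138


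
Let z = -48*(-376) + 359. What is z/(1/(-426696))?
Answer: -7854193272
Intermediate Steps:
z = 18407 (z = 18048 + 359 = 18407)
z/(1/(-426696)) = 18407/(1/(-426696)) = 18407/(-1/426696) = 18407*(-426696) = -7854193272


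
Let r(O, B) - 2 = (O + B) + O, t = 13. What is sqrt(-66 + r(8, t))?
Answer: I*sqrt(35) ≈ 5.9161*I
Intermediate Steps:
r(O, B) = 2 + B + 2*O (r(O, B) = 2 + ((O + B) + O) = 2 + ((B + O) + O) = 2 + (B + 2*O) = 2 + B + 2*O)
sqrt(-66 + r(8, t)) = sqrt(-66 + (2 + 13 + 2*8)) = sqrt(-66 + (2 + 13 + 16)) = sqrt(-66 + 31) = sqrt(-35) = I*sqrt(35)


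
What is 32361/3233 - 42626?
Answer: -137777497/3233 ≈ -42616.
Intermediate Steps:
32361/3233 - 42626 = -137777497/3233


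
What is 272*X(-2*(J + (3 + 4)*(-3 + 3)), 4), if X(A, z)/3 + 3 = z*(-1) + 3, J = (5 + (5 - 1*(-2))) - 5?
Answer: -3264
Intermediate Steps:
J = 7 (J = (5 + (5 + 2)) - 5 = (5 + 7) - 5 = 12 - 5 = 7)
X(A, z) = -3*z (X(A, z) = -9 + 3*(z*(-1) + 3) = -9 + 3*(-z + 3) = -9 + 3*(3 - z) = -9 + (9 - 3*z) = -3*z)
272*X(-2*(J + (3 + 4)*(-3 + 3)), 4) = 272*(-3*4) = 272*(-12) = -3264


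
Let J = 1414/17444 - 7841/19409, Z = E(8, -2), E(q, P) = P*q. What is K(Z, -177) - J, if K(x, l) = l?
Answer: -4272690101/24183614 ≈ -176.68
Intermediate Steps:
Z = -16 (Z = -2*8 = -16)
J = -7809577/24183614 (J = 1414*(1/17444) - 7841*1/19409 = 101/1246 - 7841/19409 = -7809577/24183614 ≈ -0.32293)
K(Z, -177) - J = -177 - 1*(-7809577/24183614) = -177 + 7809577/24183614 = -4272690101/24183614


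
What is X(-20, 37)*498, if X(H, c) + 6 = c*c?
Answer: 678774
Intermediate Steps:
X(H, c) = -6 + c² (X(H, c) = -6 + c*c = -6 + c²)
X(-20, 37)*498 = (-6 + 37²)*498 = (-6 + 1369)*498 = 1363*498 = 678774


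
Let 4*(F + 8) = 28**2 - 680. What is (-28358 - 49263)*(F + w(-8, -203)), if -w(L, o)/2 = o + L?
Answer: -34153240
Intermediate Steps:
w(L, o) = -2*L - 2*o (w(L, o) = -2*(o + L) = -2*(L + o) = -2*L - 2*o)
F = 18 (F = -8 + (28**2 - 680)/4 = -8 + (784 - 680)/4 = -8 + (1/4)*104 = -8 + 26 = 18)
(-28358 - 49263)*(F + w(-8, -203)) = (-28358 - 49263)*(18 + (-2*(-8) - 2*(-203))) = -77621*(18 + (16 + 406)) = -77621*(18 + 422) = -77621*440 = -34153240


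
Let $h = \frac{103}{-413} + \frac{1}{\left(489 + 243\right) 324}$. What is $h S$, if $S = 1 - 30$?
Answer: $\frac{708408839}{97950384} \approx 7.2323$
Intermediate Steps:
$S = -29$ ($S = 1 - 30 = -29$)
$h = - \frac{24427891}{97950384}$ ($h = 103 \left(- \frac{1}{413}\right) + \frac{1}{732} \cdot \frac{1}{324} = - \frac{103}{413} + \frac{1}{732} \cdot \frac{1}{324} = - \frac{103}{413} + \frac{1}{237168} = - \frac{24427891}{97950384} \approx -0.24939$)
$h S = \left(- \frac{24427891}{97950384}\right) \left(-29\right) = \frac{708408839}{97950384}$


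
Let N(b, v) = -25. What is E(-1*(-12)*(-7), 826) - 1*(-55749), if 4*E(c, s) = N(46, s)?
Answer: 222971/4 ≈ 55743.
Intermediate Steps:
E(c, s) = -25/4 (E(c, s) = (¼)*(-25) = -25/4)
E(-1*(-12)*(-7), 826) - 1*(-55749) = -25/4 - 1*(-55749) = -25/4 + 55749 = 222971/4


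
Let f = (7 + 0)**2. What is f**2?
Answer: 2401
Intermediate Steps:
f = 49 (f = 7**2 = 49)
f**2 = 49**2 = 2401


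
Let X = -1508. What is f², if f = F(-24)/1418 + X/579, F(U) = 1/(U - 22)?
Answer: 9675555777546409/1426347195408144 ≈ 6.7834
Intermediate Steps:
F(U) = 1/(-22 + U)
f = -98364403/37767012 (f = 1/(-22 - 24*1418) - 1508/579 = (1/1418)/(-46) - 1508*1/579 = -1/46*1/1418 - 1508/579 = -1/65228 - 1508/579 = -98364403/37767012 ≈ -2.6045)
f² = (-98364403/37767012)² = 9675555777546409/1426347195408144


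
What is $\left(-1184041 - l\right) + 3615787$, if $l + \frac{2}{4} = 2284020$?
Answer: $\frac{295453}{2} \approx 1.4773 \cdot 10^{5}$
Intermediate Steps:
$l = \frac{4568039}{2}$ ($l = - \frac{1}{2} + 2284020 = \frac{4568039}{2} \approx 2.284 \cdot 10^{6}$)
$\left(-1184041 - l\right) + 3615787 = \left(-1184041 - \frac{4568039}{2}\right) + 3615787 = - \frac{6936121}{2} + 3615787 = \frac{295453}{2}$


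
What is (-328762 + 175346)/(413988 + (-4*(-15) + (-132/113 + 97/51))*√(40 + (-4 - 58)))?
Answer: -1054691999027212176/2846052810866985059 + 154727850013836*I*√22/2846052810866985059 ≈ -0.37058 + 0.000255*I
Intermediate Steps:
(-328762 + 175346)/(413988 + (-4*(-15) + (-132/113 + 97/51))*√(40 + (-4 - 58))) = -153416/(413988 + (60 + (-132*1/113 + 97*(1/51)))*√(40 - 62)) = -153416/(413988 + (60 + (-132/113 + 97/51))*√(-22)) = -153416/(413988 + (60 + 4229/5763)*(I*√22)) = -153416/(413988 + 350009*(I*√22)/5763) = -153416/(413988 + 350009*I*√22/5763)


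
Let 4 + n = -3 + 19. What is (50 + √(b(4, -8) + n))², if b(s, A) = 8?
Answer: 2520 + 200*√5 ≈ 2967.2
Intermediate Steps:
n = 12 (n = -4 + (-3 + 19) = -4 + 16 = 12)
(50 + √(b(4, -8) + n))² = (50 + √(8 + 12))² = (50 + √20)² = (50 + 2*√5)²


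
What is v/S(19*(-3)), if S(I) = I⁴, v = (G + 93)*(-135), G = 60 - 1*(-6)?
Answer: -265/130321 ≈ -0.0020334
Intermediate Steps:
G = 66 (G = 60 + 6 = 66)
v = -21465 (v = (66 + 93)*(-135) = 159*(-135) = -21465)
v/S(19*(-3)) = -21465/((19*(-3))⁴) = -21465/((-57)⁴) = -21465/10556001 = -21465*1/10556001 = -265/130321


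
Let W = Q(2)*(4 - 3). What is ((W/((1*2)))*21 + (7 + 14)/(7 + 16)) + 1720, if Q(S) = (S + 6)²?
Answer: 55037/23 ≈ 2392.9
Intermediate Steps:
Q(S) = (6 + S)²
W = 64 (W = (6 + 2)²*(4 - 3) = 8²*1 = 64*1 = 64)
((W/((1*2)))*21 + (7 + 14)/(7 + 16)) + 1720 = ((64/((1*2)))*21 + (7 + 14)/(7 + 16)) + 1720 = ((64/2)*21 + 21/23) + 1720 = ((64*(½))*21 + 21*(1/23)) + 1720 = (32*21 + 21/23) + 1720 = (672 + 21/23) + 1720 = 15477/23 + 1720 = 55037/23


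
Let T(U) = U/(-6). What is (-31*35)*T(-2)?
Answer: -1085/3 ≈ -361.67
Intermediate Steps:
T(U) = -U/6 (T(U) = U*(-1/6) = -U/6)
(-31*35)*T(-2) = (-31*35)*(-1/6*(-2)) = -1085*1/3 = -1085/3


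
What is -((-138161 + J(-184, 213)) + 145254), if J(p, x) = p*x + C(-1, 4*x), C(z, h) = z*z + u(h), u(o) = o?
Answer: 31246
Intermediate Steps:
C(z, h) = h + z**2 (C(z, h) = z*z + h = z**2 + h = h + z**2)
J(p, x) = 1 + 4*x + p*x (J(p, x) = p*x + (4*x + (-1)**2) = p*x + (4*x + 1) = p*x + (1 + 4*x) = 1 + 4*x + p*x)
-((-138161 + J(-184, 213)) + 145254) = -((-138161 + (1 + 4*213 - 184*213)) + 145254) = -((-138161 + (1 + 852 - 39192)) + 145254) = -((-138161 - 38339) + 145254) = -(-176500 + 145254) = -1*(-31246) = 31246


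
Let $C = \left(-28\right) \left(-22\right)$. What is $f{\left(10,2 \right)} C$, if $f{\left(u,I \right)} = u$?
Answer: $6160$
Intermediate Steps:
$C = 616$
$f{\left(10,2 \right)} C = 10 \cdot 616 = 6160$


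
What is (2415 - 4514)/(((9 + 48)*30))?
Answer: -2099/1710 ≈ -1.2275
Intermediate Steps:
(2415 - 4514)/(((9 + 48)*30)) = -2099/(57*30) = -2099/1710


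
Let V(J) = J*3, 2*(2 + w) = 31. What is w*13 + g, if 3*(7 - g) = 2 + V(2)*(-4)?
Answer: 1139/6 ≈ 189.83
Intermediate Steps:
w = 27/2 (w = -2 + (1/2)*31 = -2 + 31/2 = 27/2 ≈ 13.500)
V(J) = 3*J
g = 43/3 (g = 7 - (2 + (3*2)*(-4))/3 = 7 - (2 + 6*(-4))/3 = 7 - (2 - 24)/3 = 7 - 1/3*(-22) = 7 + 22/3 = 43/3 ≈ 14.333)
w*13 + g = (27/2)*13 + 43/3 = 351/2 + 43/3 = 1139/6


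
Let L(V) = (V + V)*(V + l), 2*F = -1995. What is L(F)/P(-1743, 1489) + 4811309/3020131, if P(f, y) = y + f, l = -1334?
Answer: -28092883206763/1534226548 ≈ -18311.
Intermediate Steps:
F = -1995/2 (F = (½)*(-1995) = -1995/2 ≈ -997.50)
P(f, y) = f + y
L(V) = 2*V*(-1334 + V) (L(V) = (V + V)*(V - 1334) = (2*V)*(-1334 + V) = 2*V*(-1334 + V))
L(F)/P(-1743, 1489) + 4811309/3020131 = (2*(-1995/2)*(-1334 - 1995/2))/(-1743 + 1489) + 4811309/3020131 = (2*(-1995/2)*(-4663/2))/(-254) + 4811309*(1/3020131) = (9302685/2)*(-1/254) + 4811309/3020131 = -9302685/508 + 4811309/3020131 = -28092883206763/1534226548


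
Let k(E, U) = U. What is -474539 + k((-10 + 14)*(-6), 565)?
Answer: -473974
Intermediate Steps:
-474539 + k((-10 + 14)*(-6), 565) = -474539 + 565 = -473974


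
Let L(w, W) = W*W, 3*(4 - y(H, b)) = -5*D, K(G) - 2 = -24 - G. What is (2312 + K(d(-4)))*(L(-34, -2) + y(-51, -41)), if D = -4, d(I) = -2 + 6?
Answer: 3048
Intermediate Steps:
d(I) = 4
K(G) = -22 - G (K(G) = 2 + (-24 - G) = -22 - G)
y(H, b) = -8/3 (y(H, b) = 4 - (-5)*(-4)/3 = 4 - ⅓*20 = 4 - 20/3 = -8/3)
L(w, W) = W²
(2312 + K(d(-4)))*(L(-34, -2) + y(-51, -41)) = (2312 + (-22 - 1*4))*((-2)² - 8/3) = (2312 + (-22 - 4))*(4 - 8/3) = (2312 - 26)*(4/3) = 2286*(4/3) = 3048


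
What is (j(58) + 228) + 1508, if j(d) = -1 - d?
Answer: 1677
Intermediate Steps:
(j(58) + 228) + 1508 = ((-1 - 1*58) + 228) + 1508 = ((-1 - 58) + 228) + 1508 = (-59 + 228) + 1508 = 169 + 1508 = 1677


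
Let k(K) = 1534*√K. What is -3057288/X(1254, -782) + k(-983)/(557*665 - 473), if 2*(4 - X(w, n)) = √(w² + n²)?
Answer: 2038192/90999 + 509548*√546010/90999 + 767*I*√983/184966 ≈ 4160.0 + 0.13001*I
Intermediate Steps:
X(w, n) = 4 - √(n² + w²)/2 (X(w, n) = 4 - √(w² + n²)/2 = 4 - √(n² + w²)/2)
-3057288/X(1254, -782) + k(-983)/(557*665 - 473) = -3057288/(4 - √((-782)² + 1254²)/2) + (1534*√(-983))/(557*665 - 473) = -3057288/(4 - √(611524 + 1572516)/2) + (1534*(I*√983))/(370405 - 473) = -3057288/(4 - √546010) + (1534*I*√983)/369932 = -3057288/(4 - √546010) + (1534*I*√983)*(1/369932) = -3057288/(4 - √546010) + 767*I*√983/184966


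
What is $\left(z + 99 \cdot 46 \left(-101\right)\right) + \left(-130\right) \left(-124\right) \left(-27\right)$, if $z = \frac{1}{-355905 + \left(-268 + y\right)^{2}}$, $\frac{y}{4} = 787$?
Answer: $- \frac{7106493093029}{7938495} \approx -8.9519 \cdot 10^{5}$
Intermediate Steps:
$y = 3148$ ($y = 4 \cdot 787 = 3148$)
$z = \frac{1}{7938495}$ ($z = \frac{1}{-355905 + \left(-268 + 3148\right)^{2}} = \frac{1}{-355905 + 2880^{2}} = \frac{1}{-355905 + 8294400} = \frac{1}{7938495} \approx 1.2597 \cdot 10^{-7}$)
$\left(z + 99 \cdot 46 \left(-101\right)\right) + \left(-130\right) \left(-124\right) \left(-27\right) = \left(\frac{1}{7938495} + 99 \cdot 46 \left(-101\right)\right) + \left(-130\right) \left(-124\right) \left(-27\right) = \left(\frac{1}{7938495} + 4554 \left(-101\right)\right) + 16120 \left(-27\right) = \left(\frac{1}{7938495} - 459954\right) - 435240 = - \frac{3651342529229}{7938495} - 435240 = - \frac{7106493093029}{7938495}$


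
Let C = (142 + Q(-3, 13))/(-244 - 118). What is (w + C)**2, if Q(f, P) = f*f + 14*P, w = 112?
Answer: 1616924521/131044 ≈ 12339.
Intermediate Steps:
Q(f, P) = f**2 + 14*P
C = -333/362 (C = (142 + ((-3)**2 + 14*13))/(-244 - 118) = (142 + (9 + 182))/(-362) = (142 + 191)*(-1/362) = 333*(-1/362) = -333/362 ≈ -0.91989)
(w + C)**2 = (112 - 333/362)**2 = (40211/362)**2 = 1616924521/131044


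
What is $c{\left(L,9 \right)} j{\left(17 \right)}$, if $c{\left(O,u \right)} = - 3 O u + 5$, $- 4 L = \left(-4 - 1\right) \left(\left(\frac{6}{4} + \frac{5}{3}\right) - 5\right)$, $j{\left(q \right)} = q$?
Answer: $\frac{9095}{8} \approx 1136.9$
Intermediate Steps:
$L = - \frac{55}{24}$ ($L = - \frac{\left(-4 - 1\right) \left(\left(\frac{6}{4} + \frac{5}{3}\right) - 5\right)}{4} = - \frac{\left(-5\right) \left(\left(6 \cdot \frac{1}{4} + 5 \cdot \frac{1}{3}\right) - 5\right)}{4} = - \frac{\left(-5\right) \left(\left(\frac{3}{2} + \frac{5}{3}\right) - 5\right)}{4} = - \frac{\left(-5\right) \left(\frac{19}{6} - 5\right)}{4} = - \frac{\left(-5\right) \left(- \frac{11}{6}\right)}{4} = \left(- \frac{1}{4}\right) \frac{55}{6} = - \frac{55}{24} \approx -2.2917$)
$c{\left(O,u \right)} = 5 - 3 O u$ ($c{\left(O,u \right)} = - 3 O u + 5 = 5 - 3 O u$)
$c{\left(L,9 \right)} j{\left(17 \right)} = \left(5 - \left(- \frac{55}{8}\right) 9\right) 17 = \left(5 + \frac{495}{8}\right) 17 = \frac{535}{8} \cdot 17 = \frac{9095}{8}$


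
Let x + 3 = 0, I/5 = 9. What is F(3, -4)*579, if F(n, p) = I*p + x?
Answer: -105957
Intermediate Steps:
I = 45 (I = 5*9 = 45)
x = -3 (x = -3 + 0 = -3)
F(n, p) = -3 + 45*p (F(n, p) = 45*p - 3 = -3 + 45*p)
F(3, -4)*579 = (-3 + 45*(-4))*579 = (-3 - 180)*579 = -183*579 = -105957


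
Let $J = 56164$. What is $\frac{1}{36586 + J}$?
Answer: $\frac{1}{92750} \approx 1.0782 \cdot 10^{-5}$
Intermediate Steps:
$\frac{1}{36586 + J} = \frac{1}{36586 + 56164} = \frac{1}{92750}$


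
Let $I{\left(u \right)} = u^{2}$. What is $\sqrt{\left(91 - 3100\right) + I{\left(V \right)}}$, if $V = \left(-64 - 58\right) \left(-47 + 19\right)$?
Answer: $\sqrt{11666047} \approx 3415.6$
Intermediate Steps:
$V = 3416$ ($V = \left(-122\right) \left(-28\right) = 3416$)
$\sqrt{\left(91 - 3100\right) + I{\left(V \right)}} = \sqrt{\left(91 - 3100\right) + 3416^{2}} = \sqrt{\left(91 - 3100\right) + 11669056} = \sqrt{-3009 + 11669056} = \sqrt{11666047}$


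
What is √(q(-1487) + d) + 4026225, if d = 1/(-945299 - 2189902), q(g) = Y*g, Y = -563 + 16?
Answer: 4026225 + 2*√1998798806784655947/3135201 ≈ 4.0271e+6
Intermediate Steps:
Y = -547
q(g) = -547*g
d = -1/3135201 (d = 1/(-3135201) = -1/3135201 ≈ -3.1896e-7)
√(q(-1487) + d) + 4026225 = √(-547*(-1487) - 1/3135201) + 4026225 = √(813389 - 1/3135201) + 4026225 = √(2550138006188/3135201) + 4026225 = 2*√1998798806784655947/3135201 + 4026225 = 4026225 + 2*√1998798806784655947/3135201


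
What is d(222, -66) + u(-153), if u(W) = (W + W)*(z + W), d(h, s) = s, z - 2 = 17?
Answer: 40938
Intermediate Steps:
z = 19 (z = 2 + 17 = 19)
u(W) = 2*W*(19 + W) (u(W) = (W + W)*(19 + W) = (2*W)*(19 + W) = 2*W*(19 + W))
d(222, -66) + u(-153) = -66 + 2*(-153)*(19 - 153) = -66 + 2*(-153)*(-134) = -66 + 41004 = 40938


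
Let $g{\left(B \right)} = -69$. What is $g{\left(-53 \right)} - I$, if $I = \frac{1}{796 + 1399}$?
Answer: $- \frac{151456}{2195} \approx -69.0$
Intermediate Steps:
$I = \frac{1}{2195} \approx 0.00045558$
$g{\left(-53 \right)} - I = -69 - \frac{1}{2195} = - \frac{151456}{2195}$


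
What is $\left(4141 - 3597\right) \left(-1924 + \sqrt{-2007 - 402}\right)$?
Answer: $-1046656 + 544 i \sqrt{2409} \approx -1.0467 \cdot 10^{6} + 26700.0 i$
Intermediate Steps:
$\left(4141 - 3597\right) \left(-1924 + \sqrt{-2007 - 402}\right) = 544 \left(-1924 + \sqrt{-2409}\right) = 544 \left(-1924 + i \sqrt{2409}\right) = -1046656 + 544 i \sqrt{2409}$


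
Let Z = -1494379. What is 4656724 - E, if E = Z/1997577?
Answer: 9302166252127/1997577 ≈ 4.6567e+6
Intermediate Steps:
E = -1494379/1997577 ≈ -0.74810
4656724 - E = 4656724 - 1*(-1494379/1997577) = 4656724 + 1494379/1997577 = 9302166252127/1997577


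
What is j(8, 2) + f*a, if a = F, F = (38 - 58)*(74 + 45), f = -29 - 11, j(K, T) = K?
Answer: 95208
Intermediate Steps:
f = -40
F = -2380 (F = -20*119 = -2380)
a = -2380
j(8, 2) + f*a = 8 - 40*(-2380) = 8 + 95200 = 95208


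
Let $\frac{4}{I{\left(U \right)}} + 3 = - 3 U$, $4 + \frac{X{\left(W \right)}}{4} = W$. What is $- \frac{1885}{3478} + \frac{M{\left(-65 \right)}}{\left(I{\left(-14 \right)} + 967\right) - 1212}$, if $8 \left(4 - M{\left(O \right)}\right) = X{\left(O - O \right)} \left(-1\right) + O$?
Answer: $- \frac{77508041}{132873512} \approx -0.58332$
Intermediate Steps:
$X{\left(W \right)} = -16 + 4 W$
$I{\left(U \right)} = \frac{4}{-3 - 3 U}$
$M{\left(O \right)} = 2 - \frac{O}{8}$ ($M{\left(O \right)} = 4 - \frac{\left(-16 + 4 \left(O - O\right)\right) \left(-1\right) + O}{8} = 4 - \frac{\left(-16 + 4 \cdot 0\right) \left(-1\right) + O}{8} = 4 - \frac{\left(-16 + 0\right) \left(-1\right) + O}{8} = 4 - \frac{\left(-16\right) \left(-1\right) + O}{8} = 4 - \frac{16 + O}{8} = 4 - \left(2 + \frac{O}{8}\right) = 2 - \frac{O}{8}$)
$- \frac{1885}{3478} + \frac{M{\left(-65 \right)}}{\left(I{\left(-14 \right)} + 967\right) - 1212} = - \frac{1885}{3478} + \frac{2 - - \frac{65}{8}}{\left(- \frac{4}{3 + 3 \left(-14\right)} + 967\right) - 1212} = \left(-1885\right) \frac{1}{3478} + \frac{2 + \frac{65}{8}}{\left(- \frac{4}{3 - 42} + 967\right) - 1212} = - \frac{1885}{3478} + \frac{81}{8 \left(\left(- \frac{4}{-39} + 967\right) - 1212\right)} = - \frac{1885}{3478} + \frac{81}{8 \left(\left(\left(-4\right) \left(- \frac{1}{39}\right) + 967\right) - 1212\right)} = - \frac{1885}{3478} + \frac{81}{8 \left(\left(\frac{4}{39} + 967\right) - 1212\right)} = - \frac{1885}{3478} + \frac{81}{8 \left(\frac{37717}{39} - 1212\right)} = - \frac{1885}{3478} + \frac{81}{8 \left(- \frac{9551}{39}\right)} = - \frac{1885}{3478} + \frac{81}{8} \left(- \frac{39}{9551}\right) = - \frac{1885}{3478} - \frac{3159}{76408} = - \frac{77508041}{132873512}$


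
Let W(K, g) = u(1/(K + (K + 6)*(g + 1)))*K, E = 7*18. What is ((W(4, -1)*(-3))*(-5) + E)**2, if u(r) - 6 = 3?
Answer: 443556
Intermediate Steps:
u(r) = 9 (u(r) = 6 + 3 = 9)
E = 126
W(K, g) = 9*K
((W(4, -1)*(-3))*(-5) + E)**2 = (((9*4)*(-3))*(-5) + 126)**2 = ((36*(-3))*(-5) + 126)**2 = (-108*(-5) + 126)**2 = (540 + 126)**2 = 666**2 = 443556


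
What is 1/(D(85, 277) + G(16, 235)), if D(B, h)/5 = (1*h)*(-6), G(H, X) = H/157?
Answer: -157/1304654 ≈ -0.00012034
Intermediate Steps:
G(H, X) = H/157 (G(H, X) = H*(1/157) = H/157)
D(B, h) = -30*h (D(B, h) = 5*((1*h)*(-6)) = 5*(h*(-6)) = 5*(-6*h) = -30*h)
1/(D(85, 277) + G(16, 235)) = 1/(-30*277 + (1/157)*16) = 1/(-8310 + 16/157) = 1/(-1304654/157) = -157/1304654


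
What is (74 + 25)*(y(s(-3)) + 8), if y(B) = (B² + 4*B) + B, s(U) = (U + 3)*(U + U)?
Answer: 792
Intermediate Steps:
s(U) = 2*U*(3 + U) (s(U) = (3 + U)*(2*U) = 2*U*(3 + U))
y(B) = B² + 5*B
(74 + 25)*(y(s(-3)) + 8) = (74 + 25)*((2*(-3)*(3 - 3))*(5 + 2*(-3)*(3 - 3)) + 8) = 99*((2*(-3)*0)*(5 + 2*(-3)*0) + 8) = 99*(0*(5 + 0) + 8) = 99*(0*5 + 8) = 99*(0 + 8) = 99*8 = 792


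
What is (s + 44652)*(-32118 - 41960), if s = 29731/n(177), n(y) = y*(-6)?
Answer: -1755303878027/531 ≈ -3.3057e+9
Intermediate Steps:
n(y) = -6*y
s = -29731/1062 (s = 29731/((-6*177)) = 29731/(-1062) = 29731*(-1/1062) = -29731/1062 ≈ -27.995)
(s + 44652)*(-32118 - 41960) = (-29731/1062 + 44652)*(-32118 - 41960) = (47390693/1062)*(-74078) = -1755303878027/531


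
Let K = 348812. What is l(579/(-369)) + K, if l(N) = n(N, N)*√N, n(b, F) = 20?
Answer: 348812 + 20*I*√23739/123 ≈ 3.4881e+5 + 25.053*I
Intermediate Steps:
l(N) = 20*√N
l(579/(-369)) + K = 20*√(579/(-369)) + 348812 = 20*√(579*(-1/369)) + 348812 = 20*√(-193/123) + 348812 = 20*(I*√23739/123) + 348812 = 20*I*√23739/123 + 348812 = 348812 + 20*I*√23739/123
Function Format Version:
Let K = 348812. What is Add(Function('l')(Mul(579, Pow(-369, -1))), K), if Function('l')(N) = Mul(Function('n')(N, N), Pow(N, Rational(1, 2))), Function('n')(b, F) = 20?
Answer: Add(348812, Mul(Rational(20, 123), I, Pow(23739, Rational(1, 2)))) ≈ Add(3.4881e+5, Mul(25.053, I))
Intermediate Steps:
Function('l')(N) = Mul(20, Pow(N, Rational(1, 2)))
Add(Function('l')(Mul(579, Pow(-369, -1))), K) = Add(Mul(20, Pow(Mul(579, Pow(-369, -1)), Rational(1, 2))), 348812) = Add(Mul(20, Pow(Mul(579, Rational(-1, 369)), Rational(1, 2))), 348812) = Add(Mul(20, Pow(Rational(-193, 123), Rational(1, 2))), 348812) = Add(Mul(20, Mul(Rational(1, 123), I, Pow(23739, Rational(1, 2)))), 348812) = Add(Mul(Rational(20, 123), I, Pow(23739, Rational(1, 2))), 348812) = Add(348812, Mul(Rational(20, 123), I, Pow(23739, Rational(1, 2))))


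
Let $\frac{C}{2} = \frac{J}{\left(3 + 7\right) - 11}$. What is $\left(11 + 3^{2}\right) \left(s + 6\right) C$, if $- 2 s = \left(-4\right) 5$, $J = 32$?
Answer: $-20480$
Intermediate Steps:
$s = 10$ ($s = - \frac{\left(-4\right) 5}{2} = \left(- \frac{1}{2}\right) \left(-20\right) = 10$)
$C = -64$ ($C = 2 \frac{32}{\left(3 + 7\right) - 11} = 2 \frac{32}{10 - 11} = 2 \frac{32}{-1} = 2 \cdot 32 \left(-1\right) = 2 \left(-32\right) = -64$)
$\left(11 + 3^{2}\right) \left(s + 6\right) C = \left(11 + 3^{2}\right) \left(10 + 6\right) \left(-64\right) = \left(11 + 9\right) 16 \left(-64\right) = 20 \cdot 16 \left(-64\right) = 320 \left(-64\right) = -20480$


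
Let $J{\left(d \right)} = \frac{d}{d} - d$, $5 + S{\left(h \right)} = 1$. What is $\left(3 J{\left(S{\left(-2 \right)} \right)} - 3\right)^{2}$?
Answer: $144$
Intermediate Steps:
$S{\left(h \right)} = -4$ ($S{\left(h \right)} = -5 + 1 = -4$)
$J{\left(d \right)} = 1 - d$
$\left(3 J{\left(S{\left(-2 \right)} \right)} - 3\right)^{2} = \left(3 \left(1 - -4\right) - 3\right)^{2} = \left(3 \left(1 + 4\right) - 3\right)^{2} = \left(3 \cdot 5 - 3\right)^{2} = \left(15 - 3\right)^{2} = 12^{2} = 144$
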